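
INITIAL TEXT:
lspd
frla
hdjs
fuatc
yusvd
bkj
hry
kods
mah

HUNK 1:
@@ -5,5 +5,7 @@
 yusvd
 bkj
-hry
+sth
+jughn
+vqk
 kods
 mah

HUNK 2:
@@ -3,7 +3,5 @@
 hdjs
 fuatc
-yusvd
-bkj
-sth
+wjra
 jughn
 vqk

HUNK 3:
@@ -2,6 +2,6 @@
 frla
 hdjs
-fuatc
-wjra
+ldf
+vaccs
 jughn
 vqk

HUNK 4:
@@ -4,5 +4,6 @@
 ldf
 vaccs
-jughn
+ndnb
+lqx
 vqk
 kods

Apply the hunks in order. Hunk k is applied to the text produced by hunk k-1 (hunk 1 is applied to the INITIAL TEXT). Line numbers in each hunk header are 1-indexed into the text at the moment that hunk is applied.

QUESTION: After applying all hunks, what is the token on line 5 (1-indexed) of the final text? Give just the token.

Answer: vaccs

Derivation:
Hunk 1: at line 5 remove [hry] add [sth,jughn,vqk] -> 11 lines: lspd frla hdjs fuatc yusvd bkj sth jughn vqk kods mah
Hunk 2: at line 3 remove [yusvd,bkj,sth] add [wjra] -> 9 lines: lspd frla hdjs fuatc wjra jughn vqk kods mah
Hunk 3: at line 2 remove [fuatc,wjra] add [ldf,vaccs] -> 9 lines: lspd frla hdjs ldf vaccs jughn vqk kods mah
Hunk 4: at line 4 remove [jughn] add [ndnb,lqx] -> 10 lines: lspd frla hdjs ldf vaccs ndnb lqx vqk kods mah
Final line 5: vaccs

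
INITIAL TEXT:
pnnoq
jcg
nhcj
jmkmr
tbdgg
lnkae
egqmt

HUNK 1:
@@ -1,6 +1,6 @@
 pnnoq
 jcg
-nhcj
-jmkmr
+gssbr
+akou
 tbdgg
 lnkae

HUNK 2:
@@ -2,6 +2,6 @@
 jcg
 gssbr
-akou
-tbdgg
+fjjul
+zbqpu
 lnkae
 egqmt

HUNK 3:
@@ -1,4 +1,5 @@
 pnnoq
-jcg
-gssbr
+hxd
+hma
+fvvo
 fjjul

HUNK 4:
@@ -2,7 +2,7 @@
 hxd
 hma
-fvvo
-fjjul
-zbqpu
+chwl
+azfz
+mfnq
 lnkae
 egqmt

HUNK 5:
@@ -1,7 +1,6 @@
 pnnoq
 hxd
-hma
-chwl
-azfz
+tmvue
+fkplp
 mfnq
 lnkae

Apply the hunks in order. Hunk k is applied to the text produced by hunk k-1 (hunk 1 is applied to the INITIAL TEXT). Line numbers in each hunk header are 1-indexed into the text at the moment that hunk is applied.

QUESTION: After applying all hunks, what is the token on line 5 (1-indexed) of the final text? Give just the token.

Hunk 1: at line 1 remove [nhcj,jmkmr] add [gssbr,akou] -> 7 lines: pnnoq jcg gssbr akou tbdgg lnkae egqmt
Hunk 2: at line 2 remove [akou,tbdgg] add [fjjul,zbqpu] -> 7 lines: pnnoq jcg gssbr fjjul zbqpu lnkae egqmt
Hunk 3: at line 1 remove [jcg,gssbr] add [hxd,hma,fvvo] -> 8 lines: pnnoq hxd hma fvvo fjjul zbqpu lnkae egqmt
Hunk 4: at line 2 remove [fvvo,fjjul,zbqpu] add [chwl,azfz,mfnq] -> 8 lines: pnnoq hxd hma chwl azfz mfnq lnkae egqmt
Hunk 5: at line 1 remove [hma,chwl,azfz] add [tmvue,fkplp] -> 7 lines: pnnoq hxd tmvue fkplp mfnq lnkae egqmt
Final line 5: mfnq

Answer: mfnq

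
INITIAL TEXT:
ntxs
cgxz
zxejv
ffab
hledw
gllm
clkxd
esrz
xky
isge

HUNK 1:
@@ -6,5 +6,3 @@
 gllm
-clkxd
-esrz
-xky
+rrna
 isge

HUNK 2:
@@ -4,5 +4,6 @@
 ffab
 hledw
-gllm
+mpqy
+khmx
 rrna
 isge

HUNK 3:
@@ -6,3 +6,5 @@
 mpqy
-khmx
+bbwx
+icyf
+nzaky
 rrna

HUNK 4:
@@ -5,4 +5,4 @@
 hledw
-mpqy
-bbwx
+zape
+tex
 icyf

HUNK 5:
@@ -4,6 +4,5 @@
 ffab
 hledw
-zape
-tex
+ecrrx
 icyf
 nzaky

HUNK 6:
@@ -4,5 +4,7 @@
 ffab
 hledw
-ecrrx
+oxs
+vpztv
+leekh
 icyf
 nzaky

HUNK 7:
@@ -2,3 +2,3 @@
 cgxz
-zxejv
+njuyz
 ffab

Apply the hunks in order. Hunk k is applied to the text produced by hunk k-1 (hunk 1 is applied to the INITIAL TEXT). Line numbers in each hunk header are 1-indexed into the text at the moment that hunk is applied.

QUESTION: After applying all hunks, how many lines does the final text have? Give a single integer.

Answer: 12

Derivation:
Hunk 1: at line 6 remove [clkxd,esrz,xky] add [rrna] -> 8 lines: ntxs cgxz zxejv ffab hledw gllm rrna isge
Hunk 2: at line 4 remove [gllm] add [mpqy,khmx] -> 9 lines: ntxs cgxz zxejv ffab hledw mpqy khmx rrna isge
Hunk 3: at line 6 remove [khmx] add [bbwx,icyf,nzaky] -> 11 lines: ntxs cgxz zxejv ffab hledw mpqy bbwx icyf nzaky rrna isge
Hunk 4: at line 5 remove [mpqy,bbwx] add [zape,tex] -> 11 lines: ntxs cgxz zxejv ffab hledw zape tex icyf nzaky rrna isge
Hunk 5: at line 4 remove [zape,tex] add [ecrrx] -> 10 lines: ntxs cgxz zxejv ffab hledw ecrrx icyf nzaky rrna isge
Hunk 6: at line 4 remove [ecrrx] add [oxs,vpztv,leekh] -> 12 lines: ntxs cgxz zxejv ffab hledw oxs vpztv leekh icyf nzaky rrna isge
Hunk 7: at line 2 remove [zxejv] add [njuyz] -> 12 lines: ntxs cgxz njuyz ffab hledw oxs vpztv leekh icyf nzaky rrna isge
Final line count: 12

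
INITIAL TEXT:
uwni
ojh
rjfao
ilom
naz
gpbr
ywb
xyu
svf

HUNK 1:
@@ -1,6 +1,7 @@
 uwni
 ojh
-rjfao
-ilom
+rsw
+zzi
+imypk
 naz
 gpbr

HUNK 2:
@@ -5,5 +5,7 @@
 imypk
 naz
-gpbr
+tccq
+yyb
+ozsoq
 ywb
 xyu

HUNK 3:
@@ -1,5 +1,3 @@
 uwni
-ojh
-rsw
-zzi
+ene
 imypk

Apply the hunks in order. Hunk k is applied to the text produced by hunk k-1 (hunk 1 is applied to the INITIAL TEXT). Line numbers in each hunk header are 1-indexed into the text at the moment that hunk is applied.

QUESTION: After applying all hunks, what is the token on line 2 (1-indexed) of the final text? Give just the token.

Answer: ene

Derivation:
Hunk 1: at line 1 remove [rjfao,ilom] add [rsw,zzi,imypk] -> 10 lines: uwni ojh rsw zzi imypk naz gpbr ywb xyu svf
Hunk 2: at line 5 remove [gpbr] add [tccq,yyb,ozsoq] -> 12 lines: uwni ojh rsw zzi imypk naz tccq yyb ozsoq ywb xyu svf
Hunk 3: at line 1 remove [ojh,rsw,zzi] add [ene] -> 10 lines: uwni ene imypk naz tccq yyb ozsoq ywb xyu svf
Final line 2: ene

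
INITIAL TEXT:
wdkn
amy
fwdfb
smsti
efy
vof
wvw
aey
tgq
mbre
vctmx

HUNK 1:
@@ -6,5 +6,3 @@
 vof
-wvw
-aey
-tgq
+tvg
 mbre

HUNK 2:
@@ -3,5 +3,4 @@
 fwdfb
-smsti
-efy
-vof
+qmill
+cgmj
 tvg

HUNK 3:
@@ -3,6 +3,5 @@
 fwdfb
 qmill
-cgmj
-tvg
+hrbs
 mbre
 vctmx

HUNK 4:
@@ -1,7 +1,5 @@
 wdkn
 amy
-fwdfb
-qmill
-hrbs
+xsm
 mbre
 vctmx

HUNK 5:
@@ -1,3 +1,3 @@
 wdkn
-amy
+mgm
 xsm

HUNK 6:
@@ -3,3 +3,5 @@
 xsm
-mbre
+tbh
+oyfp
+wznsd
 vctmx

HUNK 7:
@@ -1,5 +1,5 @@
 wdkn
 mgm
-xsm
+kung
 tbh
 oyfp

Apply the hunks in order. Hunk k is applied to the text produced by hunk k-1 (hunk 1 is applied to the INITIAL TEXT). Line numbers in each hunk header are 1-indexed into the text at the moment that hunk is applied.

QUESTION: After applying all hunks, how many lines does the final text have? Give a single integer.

Hunk 1: at line 6 remove [wvw,aey,tgq] add [tvg] -> 9 lines: wdkn amy fwdfb smsti efy vof tvg mbre vctmx
Hunk 2: at line 3 remove [smsti,efy,vof] add [qmill,cgmj] -> 8 lines: wdkn amy fwdfb qmill cgmj tvg mbre vctmx
Hunk 3: at line 3 remove [cgmj,tvg] add [hrbs] -> 7 lines: wdkn amy fwdfb qmill hrbs mbre vctmx
Hunk 4: at line 1 remove [fwdfb,qmill,hrbs] add [xsm] -> 5 lines: wdkn amy xsm mbre vctmx
Hunk 5: at line 1 remove [amy] add [mgm] -> 5 lines: wdkn mgm xsm mbre vctmx
Hunk 6: at line 3 remove [mbre] add [tbh,oyfp,wznsd] -> 7 lines: wdkn mgm xsm tbh oyfp wznsd vctmx
Hunk 7: at line 1 remove [xsm] add [kung] -> 7 lines: wdkn mgm kung tbh oyfp wznsd vctmx
Final line count: 7

Answer: 7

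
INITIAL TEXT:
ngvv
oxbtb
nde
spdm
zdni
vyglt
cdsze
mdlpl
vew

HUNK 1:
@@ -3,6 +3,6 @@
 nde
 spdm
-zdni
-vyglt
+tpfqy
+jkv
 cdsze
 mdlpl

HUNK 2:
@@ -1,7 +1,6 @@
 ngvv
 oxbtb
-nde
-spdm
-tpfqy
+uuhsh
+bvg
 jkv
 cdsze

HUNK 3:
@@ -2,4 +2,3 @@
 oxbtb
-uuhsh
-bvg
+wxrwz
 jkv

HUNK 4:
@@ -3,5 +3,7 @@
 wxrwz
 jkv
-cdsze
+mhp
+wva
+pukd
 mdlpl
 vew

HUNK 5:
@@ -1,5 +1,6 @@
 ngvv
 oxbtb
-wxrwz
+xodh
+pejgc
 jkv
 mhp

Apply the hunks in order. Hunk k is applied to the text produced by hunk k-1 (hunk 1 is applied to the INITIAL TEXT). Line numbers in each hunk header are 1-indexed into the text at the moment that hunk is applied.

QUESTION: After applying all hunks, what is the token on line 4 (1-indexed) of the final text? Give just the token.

Answer: pejgc

Derivation:
Hunk 1: at line 3 remove [zdni,vyglt] add [tpfqy,jkv] -> 9 lines: ngvv oxbtb nde spdm tpfqy jkv cdsze mdlpl vew
Hunk 2: at line 1 remove [nde,spdm,tpfqy] add [uuhsh,bvg] -> 8 lines: ngvv oxbtb uuhsh bvg jkv cdsze mdlpl vew
Hunk 3: at line 2 remove [uuhsh,bvg] add [wxrwz] -> 7 lines: ngvv oxbtb wxrwz jkv cdsze mdlpl vew
Hunk 4: at line 3 remove [cdsze] add [mhp,wva,pukd] -> 9 lines: ngvv oxbtb wxrwz jkv mhp wva pukd mdlpl vew
Hunk 5: at line 1 remove [wxrwz] add [xodh,pejgc] -> 10 lines: ngvv oxbtb xodh pejgc jkv mhp wva pukd mdlpl vew
Final line 4: pejgc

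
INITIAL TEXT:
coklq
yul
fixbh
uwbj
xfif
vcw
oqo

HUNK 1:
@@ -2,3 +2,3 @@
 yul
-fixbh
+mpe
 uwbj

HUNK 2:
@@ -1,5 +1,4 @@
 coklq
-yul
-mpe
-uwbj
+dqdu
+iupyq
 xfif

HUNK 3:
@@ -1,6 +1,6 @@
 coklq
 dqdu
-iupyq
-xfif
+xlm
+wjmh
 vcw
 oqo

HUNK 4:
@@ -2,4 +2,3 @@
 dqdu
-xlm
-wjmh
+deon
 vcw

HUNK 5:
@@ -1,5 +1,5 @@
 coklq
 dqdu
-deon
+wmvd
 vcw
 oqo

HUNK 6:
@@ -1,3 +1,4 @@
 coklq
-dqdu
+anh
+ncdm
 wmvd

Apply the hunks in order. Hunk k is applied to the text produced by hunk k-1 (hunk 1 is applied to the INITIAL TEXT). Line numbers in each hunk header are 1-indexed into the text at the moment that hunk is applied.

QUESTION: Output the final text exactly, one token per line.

Hunk 1: at line 2 remove [fixbh] add [mpe] -> 7 lines: coklq yul mpe uwbj xfif vcw oqo
Hunk 2: at line 1 remove [yul,mpe,uwbj] add [dqdu,iupyq] -> 6 lines: coklq dqdu iupyq xfif vcw oqo
Hunk 3: at line 1 remove [iupyq,xfif] add [xlm,wjmh] -> 6 lines: coklq dqdu xlm wjmh vcw oqo
Hunk 4: at line 2 remove [xlm,wjmh] add [deon] -> 5 lines: coklq dqdu deon vcw oqo
Hunk 5: at line 1 remove [deon] add [wmvd] -> 5 lines: coklq dqdu wmvd vcw oqo
Hunk 6: at line 1 remove [dqdu] add [anh,ncdm] -> 6 lines: coklq anh ncdm wmvd vcw oqo

Answer: coklq
anh
ncdm
wmvd
vcw
oqo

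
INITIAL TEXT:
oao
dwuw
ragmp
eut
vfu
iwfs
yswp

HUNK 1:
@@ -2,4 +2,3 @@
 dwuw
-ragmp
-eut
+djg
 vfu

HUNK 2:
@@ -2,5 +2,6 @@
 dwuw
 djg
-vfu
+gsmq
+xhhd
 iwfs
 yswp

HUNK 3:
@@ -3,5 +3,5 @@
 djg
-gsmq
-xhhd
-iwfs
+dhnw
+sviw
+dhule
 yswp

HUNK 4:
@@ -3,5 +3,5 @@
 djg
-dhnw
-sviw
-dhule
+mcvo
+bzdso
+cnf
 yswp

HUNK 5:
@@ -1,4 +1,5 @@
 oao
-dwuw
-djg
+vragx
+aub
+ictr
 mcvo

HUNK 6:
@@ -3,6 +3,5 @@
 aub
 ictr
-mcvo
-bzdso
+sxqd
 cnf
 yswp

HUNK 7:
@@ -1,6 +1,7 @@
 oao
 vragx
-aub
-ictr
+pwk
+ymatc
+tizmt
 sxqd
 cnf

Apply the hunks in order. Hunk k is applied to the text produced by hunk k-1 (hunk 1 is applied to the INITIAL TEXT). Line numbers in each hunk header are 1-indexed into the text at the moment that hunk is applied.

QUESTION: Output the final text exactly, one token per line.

Answer: oao
vragx
pwk
ymatc
tizmt
sxqd
cnf
yswp

Derivation:
Hunk 1: at line 2 remove [ragmp,eut] add [djg] -> 6 lines: oao dwuw djg vfu iwfs yswp
Hunk 2: at line 2 remove [vfu] add [gsmq,xhhd] -> 7 lines: oao dwuw djg gsmq xhhd iwfs yswp
Hunk 3: at line 3 remove [gsmq,xhhd,iwfs] add [dhnw,sviw,dhule] -> 7 lines: oao dwuw djg dhnw sviw dhule yswp
Hunk 4: at line 3 remove [dhnw,sviw,dhule] add [mcvo,bzdso,cnf] -> 7 lines: oao dwuw djg mcvo bzdso cnf yswp
Hunk 5: at line 1 remove [dwuw,djg] add [vragx,aub,ictr] -> 8 lines: oao vragx aub ictr mcvo bzdso cnf yswp
Hunk 6: at line 3 remove [mcvo,bzdso] add [sxqd] -> 7 lines: oao vragx aub ictr sxqd cnf yswp
Hunk 7: at line 1 remove [aub,ictr] add [pwk,ymatc,tizmt] -> 8 lines: oao vragx pwk ymatc tizmt sxqd cnf yswp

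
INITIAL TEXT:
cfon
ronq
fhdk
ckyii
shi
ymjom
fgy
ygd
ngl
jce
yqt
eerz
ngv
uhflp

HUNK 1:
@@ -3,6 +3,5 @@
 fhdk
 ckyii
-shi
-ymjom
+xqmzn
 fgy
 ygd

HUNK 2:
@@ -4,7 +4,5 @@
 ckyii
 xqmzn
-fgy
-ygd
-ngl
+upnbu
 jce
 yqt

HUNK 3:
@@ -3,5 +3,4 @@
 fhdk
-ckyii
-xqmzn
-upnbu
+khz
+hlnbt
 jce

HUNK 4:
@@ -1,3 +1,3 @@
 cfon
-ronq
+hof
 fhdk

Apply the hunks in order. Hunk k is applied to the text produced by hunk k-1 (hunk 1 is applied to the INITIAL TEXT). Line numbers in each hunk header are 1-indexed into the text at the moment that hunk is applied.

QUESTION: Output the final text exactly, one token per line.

Answer: cfon
hof
fhdk
khz
hlnbt
jce
yqt
eerz
ngv
uhflp

Derivation:
Hunk 1: at line 3 remove [shi,ymjom] add [xqmzn] -> 13 lines: cfon ronq fhdk ckyii xqmzn fgy ygd ngl jce yqt eerz ngv uhflp
Hunk 2: at line 4 remove [fgy,ygd,ngl] add [upnbu] -> 11 lines: cfon ronq fhdk ckyii xqmzn upnbu jce yqt eerz ngv uhflp
Hunk 3: at line 3 remove [ckyii,xqmzn,upnbu] add [khz,hlnbt] -> 10 lines: cfon ronq fhdk khz hlnbt jce yqt eerz ngv uhflp
Hunk 4: at line 1 remove [ronq] add [hof] -> 10 lines: cfon hof fhdk khz hlnbt jce yqt eerz ngv uhflp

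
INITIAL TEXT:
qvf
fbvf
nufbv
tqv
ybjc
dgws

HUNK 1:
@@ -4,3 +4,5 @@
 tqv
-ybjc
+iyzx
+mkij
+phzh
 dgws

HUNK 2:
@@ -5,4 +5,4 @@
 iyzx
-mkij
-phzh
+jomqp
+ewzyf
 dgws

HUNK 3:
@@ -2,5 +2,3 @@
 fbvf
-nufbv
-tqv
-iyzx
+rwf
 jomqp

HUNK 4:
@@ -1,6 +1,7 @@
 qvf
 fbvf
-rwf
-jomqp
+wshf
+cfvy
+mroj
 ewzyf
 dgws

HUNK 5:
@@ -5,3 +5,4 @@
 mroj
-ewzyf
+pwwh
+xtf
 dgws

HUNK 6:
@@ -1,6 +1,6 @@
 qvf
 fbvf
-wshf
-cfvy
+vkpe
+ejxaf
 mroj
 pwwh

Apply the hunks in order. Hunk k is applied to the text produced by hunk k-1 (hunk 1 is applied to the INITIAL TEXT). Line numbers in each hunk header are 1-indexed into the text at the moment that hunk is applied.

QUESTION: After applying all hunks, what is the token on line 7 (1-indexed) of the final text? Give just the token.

Hunk 1: at line 4 remove [ybjc] add [iyzx,mkij,phzh] -> 8 lines: qvf fbvf nufbv tqv iyzx mkij phzh dgws
Hunk 2: at line 5 remove [mkij,phzh] add [jomqp,ewzyf] -> 8 lines: qvf fbvf nufbv tqv iyzx jomqp ewzyf dgws
Hunk 3: at line 2 remove [nufbv,tqv,iyzx] add [rwf] -> 6 lines: qvf fbvf rwf jomqp ewzyf dgws
Hunk 4: at line 1 remove [rwf,jomqp] add [wshf,cfvy,mroj] -> 7 lines: qvf fbvf wshf cfvy mroj ewzyf dgws
Hunk 5: at line 5 remove [ewzyf] add [pwwh,xtf] -> 8 lines: qvf fbvf wshf cfvy mroj pwwh xtf dgws
Hunk 6: at line 1 remove [wshf,cfvy] add [vkpe,ejxaf] -> 8 lines: qvf fbvf vkpe ejxaf mroj pwwh xtf dgws
Final line 7: xtf

Answer: xtf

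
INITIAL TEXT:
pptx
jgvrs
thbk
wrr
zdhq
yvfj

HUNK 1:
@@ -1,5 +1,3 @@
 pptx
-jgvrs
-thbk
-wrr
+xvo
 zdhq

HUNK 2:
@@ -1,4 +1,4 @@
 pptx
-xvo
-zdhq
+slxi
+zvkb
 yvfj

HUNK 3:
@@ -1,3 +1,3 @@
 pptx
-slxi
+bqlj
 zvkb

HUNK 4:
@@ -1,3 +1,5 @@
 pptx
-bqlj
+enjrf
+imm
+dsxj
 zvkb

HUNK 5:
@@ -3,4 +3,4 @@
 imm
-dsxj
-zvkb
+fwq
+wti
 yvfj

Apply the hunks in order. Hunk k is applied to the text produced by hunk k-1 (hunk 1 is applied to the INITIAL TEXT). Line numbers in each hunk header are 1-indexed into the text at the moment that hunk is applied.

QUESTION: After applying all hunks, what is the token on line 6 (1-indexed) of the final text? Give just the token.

Hunk 1: at line 1 remove [jgvrs,thbk,wrr] add [xvo] -> 4 lines: pptx xvo zdhq yvfj
Hunk 2: at line 1 remove [xvo,zdhq] add [slxi,zvkb] -> 4 lines: pptx slxi zvkb yvfj
Hunk 3: at line 1 remove [slxi] add [bqlj] -> 4 lines: pptx bqlj zvkb yvfj
Hunk 4: at line 1 remove [bqlj] add [enjrf,imm,dsxj] -> 6 lines: pptx enjrf imm dsxj zvkb yvfj
Hunk 5: at line 3 remove [dsxj,zvkb] add [fwq,wti] -> 6 lines: pptx enjrf imm fwq wti yvfj
Final line 6: yvfj

Answer: yvfj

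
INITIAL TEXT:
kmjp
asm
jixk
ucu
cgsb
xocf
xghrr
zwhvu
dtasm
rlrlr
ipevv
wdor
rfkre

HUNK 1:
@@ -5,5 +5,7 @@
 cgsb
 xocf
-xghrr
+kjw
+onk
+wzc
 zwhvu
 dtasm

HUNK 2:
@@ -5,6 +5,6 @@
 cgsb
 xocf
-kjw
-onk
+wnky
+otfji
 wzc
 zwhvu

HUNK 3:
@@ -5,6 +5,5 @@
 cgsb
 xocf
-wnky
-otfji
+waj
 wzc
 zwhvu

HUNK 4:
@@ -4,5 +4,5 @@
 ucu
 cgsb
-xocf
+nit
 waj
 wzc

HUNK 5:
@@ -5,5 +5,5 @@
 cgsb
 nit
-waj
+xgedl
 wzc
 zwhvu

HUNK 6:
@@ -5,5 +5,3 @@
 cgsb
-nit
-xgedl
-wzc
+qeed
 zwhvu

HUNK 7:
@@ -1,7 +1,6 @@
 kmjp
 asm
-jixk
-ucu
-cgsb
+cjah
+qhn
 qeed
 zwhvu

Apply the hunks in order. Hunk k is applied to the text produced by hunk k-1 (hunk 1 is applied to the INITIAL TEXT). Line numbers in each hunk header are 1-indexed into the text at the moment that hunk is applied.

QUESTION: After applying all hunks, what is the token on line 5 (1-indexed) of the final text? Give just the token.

Answer: qeed

Derivation:
Hunk 1: at line 5 remove [xghrr] add [kjw,onk,wzc] -> 15 lines: kmjp asm jixk ucu cgsb xocf kjw onk wzc zwhvu dtasm rlrlr ipevv wdor rfkre
Hunk 2: at line 5 remove [kjw,onk] add [wnky,otfji] -> 15 lines: kmjp asm jixk ucu cgsb xocf wnky otfji wzc zwhvu dtasm rlrlr ipevv wdor rfkre
Hunk 3: at line 5 remove [wnky,otfji] add [waj] -> 14 lines: kmjp asm jixk ucu cgsb xocf waj wzc zwhvu dtasm rlrlr ipevv wdor rfkre
Hunk 4: at line 4 remove [xocf] add [nit] -> 14 lines: kmjp asm jixk ucu cgsb nit waj wzc zwhvu dtasm rlrlr ipevv wdor rfkre
Hunk 5: at line 5 remove [waj] add [xgedl] -> 14 lines: kmjp asm jixk ucu cgsb nit xgedl wzc zwhvu dtasm rlrlr ipevv wdor rfkre
Hunk 6: at line 5 remove [nit,xgedl,wzc] add [qeed] -> 12 lines: kmjp asm jixk ucu cgsb qeed zwhvu dtasm rlrlr ipevv wdor rfkre
Hunk 7: at line 1 remove [jixk,ucu,cgsb] add [cjah,qhn] -> 11 lines: kmjp asm cjah qhn qeed zwhvu dtasm rlrlr ipevv wdor rfkre
Final line 5: qeed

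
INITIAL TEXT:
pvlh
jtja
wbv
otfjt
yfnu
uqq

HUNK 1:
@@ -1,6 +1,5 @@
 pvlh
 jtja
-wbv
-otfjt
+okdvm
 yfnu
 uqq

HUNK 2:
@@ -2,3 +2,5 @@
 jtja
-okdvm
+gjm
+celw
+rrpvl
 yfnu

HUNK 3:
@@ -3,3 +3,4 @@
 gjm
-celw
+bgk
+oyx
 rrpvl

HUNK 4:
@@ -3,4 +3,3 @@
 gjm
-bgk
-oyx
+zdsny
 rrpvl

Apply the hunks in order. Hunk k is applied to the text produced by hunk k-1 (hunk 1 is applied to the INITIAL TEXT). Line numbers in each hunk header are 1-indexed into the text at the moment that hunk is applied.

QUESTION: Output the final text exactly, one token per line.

Answer: pvlh
jtja
gjm
zdsny
rrpvl
yfnu
uqq

Derivation:
Hunk 1: at line 1 remove [wbv,otfjt] add [okdvm] -> 5 lines: pvlh jtja okdvm yfnu uqq
Hunk 2: at line 2 remove [okdvm] add [gjm,celw,rrpvl] -> 7 lines: pvlh jtja gjm celw rrpvl yfnu uqq
Hunk 3: at line 3 remove [celw] add [bgk,oyx] -> 8 lines: pvlh jtja gjm bgk oyx rrpvl yfnu uqq
Hunk 4: at line 3 remove [bgk,oyx] add [zdsny] -> 7 lines: pvlh jtja gjm zdsny rrpvl yfnu uqq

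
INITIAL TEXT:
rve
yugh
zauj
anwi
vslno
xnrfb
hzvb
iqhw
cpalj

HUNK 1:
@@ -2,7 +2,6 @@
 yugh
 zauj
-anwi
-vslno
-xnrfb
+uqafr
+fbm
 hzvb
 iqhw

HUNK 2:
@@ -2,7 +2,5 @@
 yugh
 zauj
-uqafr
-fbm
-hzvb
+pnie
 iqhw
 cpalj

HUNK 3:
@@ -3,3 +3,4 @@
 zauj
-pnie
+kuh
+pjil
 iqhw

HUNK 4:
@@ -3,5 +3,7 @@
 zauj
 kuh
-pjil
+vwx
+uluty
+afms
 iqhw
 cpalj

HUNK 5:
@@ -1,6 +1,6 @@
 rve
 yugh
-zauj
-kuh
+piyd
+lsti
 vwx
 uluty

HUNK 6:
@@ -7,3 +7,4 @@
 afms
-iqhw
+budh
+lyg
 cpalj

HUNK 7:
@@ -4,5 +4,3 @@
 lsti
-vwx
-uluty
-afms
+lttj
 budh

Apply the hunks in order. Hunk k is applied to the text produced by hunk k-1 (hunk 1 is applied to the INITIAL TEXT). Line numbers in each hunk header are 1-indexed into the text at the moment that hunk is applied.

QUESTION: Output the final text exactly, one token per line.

Hunk 1: at line 2 remove [anwi,vslno,xnrfb] add [uqafr,fbm] -> 8 lines: rve yugh zauj uqafr fbm hzvb iqhw cpalj
Hunk 2: at line 2 remove [uqafr,fbm,hzvb] add [pnie] -> 6 lines: rve yugh zauj pnie iqhw cpalj
Hunk 3: at line 3 remove [pnie] add [kuh,pjil] -> 7 lines: rve yugh zauj kuh pjil iqhw cpalj
Hunk 4: at line 3 remove [pjil] add [vwx,uluty,afms] -> 9 lines: rve yugh zauj kuh vwx uluty afms iqhw cpalj
Hunk 5: at line 1 remove [zauj,kuh] add [piyd,lsti] -> 9 lines: rve yugh piyd lsti vwx uluty afms iqhw cpalj
Hunk 6: at line 7 remove [iqhw] add [budh,lyg] -> 10 lines: rve yugh piyd lsti vwx uluty afms budh lyg cpalj
Hunk 7: at line 4 remove [vwx,uluty,afms] add [lttj] -> 8 lines: rve yugh piyd lsti lttj budh lyg cpalj

Answer: rve
yugh
piyd
lsti
lttj
budh
lyg
cpalj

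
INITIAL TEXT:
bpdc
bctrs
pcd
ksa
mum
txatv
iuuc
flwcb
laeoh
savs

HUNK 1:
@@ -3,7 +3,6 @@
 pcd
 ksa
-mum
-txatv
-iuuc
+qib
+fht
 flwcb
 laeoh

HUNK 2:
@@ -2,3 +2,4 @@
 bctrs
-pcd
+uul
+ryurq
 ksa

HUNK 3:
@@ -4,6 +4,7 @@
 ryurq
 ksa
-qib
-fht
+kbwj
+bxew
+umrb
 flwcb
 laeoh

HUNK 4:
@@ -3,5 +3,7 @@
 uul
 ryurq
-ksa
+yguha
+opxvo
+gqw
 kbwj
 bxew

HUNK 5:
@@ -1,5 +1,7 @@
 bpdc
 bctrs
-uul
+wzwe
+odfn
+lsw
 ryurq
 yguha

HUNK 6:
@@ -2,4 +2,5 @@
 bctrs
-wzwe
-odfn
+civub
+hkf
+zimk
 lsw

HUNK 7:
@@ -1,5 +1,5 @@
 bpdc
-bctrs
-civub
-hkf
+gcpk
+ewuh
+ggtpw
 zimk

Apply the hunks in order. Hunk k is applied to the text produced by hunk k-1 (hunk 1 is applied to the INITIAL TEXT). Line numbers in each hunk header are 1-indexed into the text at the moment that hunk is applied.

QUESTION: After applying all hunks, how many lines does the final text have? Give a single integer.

Answer: 16

Derivation:
Hunk 1: at line 3 remove [mum,txatv,iuuc] add [qib,fht] -> 9 lines: bpdc bctrs pcd ksa qib fht flwcb laeoh savs
Hunk 2: at line 2 remove [pcd] add [uul,ryurq] -> 10 lines: bpdc bctrs uul ryurq ksa qib fht flwcb laeoh savs
Hunk 3: at line 4 remove [qib,fht] add [kbwj,bxew,umrb] -> 11 lines: bpdc bctrs uul ryurq ksa kbwj bxew umrb flwcb laeoh savs
Hunk 4: at line 3 remove [ksa] add [yguha,opxvo,gqw] -> 13 lines: bpdc bctrs uul ryurq yguha opxvo gqw kbwj bxew umrb flwcb laeoh savs
Hunk 5: at line 1 remove [uul] add [wzwe,odfn,lsw] -> 15 lines: bpdc bctrs wzwe odfn lsw ryurq yguha opxvo gqw kbwj bxew umrb flwcb laeoh savs
Hunk 6: at line 2 remove [wzwe,odfn] add [civub,hkf,zimk] -> 16 lines: bpdc bctrs civub hkf zimk lsw ryurq yguha opxvo gqw kbwj bxew umrb flwcb laeoh savs
Hunk 7: at line 1 remove [bctrs,civub,hkf] add [gcpk,ewuh,ggtpw] -> 16 lines: bpdc gcpk ewuh ggtpw zimk lsw ryurq yguha opxvo gqw kbwj bxew umrb flwcb laeoh savs
Final line count: 16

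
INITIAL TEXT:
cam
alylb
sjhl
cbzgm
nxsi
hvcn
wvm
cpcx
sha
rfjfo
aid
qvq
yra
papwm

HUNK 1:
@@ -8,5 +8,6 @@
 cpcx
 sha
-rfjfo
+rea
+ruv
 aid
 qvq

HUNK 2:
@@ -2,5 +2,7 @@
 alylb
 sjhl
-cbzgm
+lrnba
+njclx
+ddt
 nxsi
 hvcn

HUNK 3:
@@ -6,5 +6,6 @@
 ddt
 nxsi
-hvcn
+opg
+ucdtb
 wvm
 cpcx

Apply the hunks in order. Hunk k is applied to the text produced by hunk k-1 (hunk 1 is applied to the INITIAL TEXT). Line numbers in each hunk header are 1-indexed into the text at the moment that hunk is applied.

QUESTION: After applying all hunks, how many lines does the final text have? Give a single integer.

Hunk 1: at line 8 remove [rfjfo] add [rea,ruv] -> 15 lines: cam alylb sjhl cbzgm nxsi hvcn wvm cpcx sha rea ruv aid qvq yra papwm
Hunk 2: at line 2 remove [cbzgm] add [lrnba,njclx,ddt] -> 17 lines: cam alylb sjhl lrnba njclx ddt nxsi hvcn wvm cpcx sha rea ruv aid qvq yra papwm
Hunk 3: at line 6 remove [hvcn] add [opg,ucdtb] -> 18 lines: cam alylb sjhl lrnba njclx ddt nxsi opg ucdtb wvm cpcx sha rea ruv aid qvq yra papwm
Final line count: 18

Answer: 18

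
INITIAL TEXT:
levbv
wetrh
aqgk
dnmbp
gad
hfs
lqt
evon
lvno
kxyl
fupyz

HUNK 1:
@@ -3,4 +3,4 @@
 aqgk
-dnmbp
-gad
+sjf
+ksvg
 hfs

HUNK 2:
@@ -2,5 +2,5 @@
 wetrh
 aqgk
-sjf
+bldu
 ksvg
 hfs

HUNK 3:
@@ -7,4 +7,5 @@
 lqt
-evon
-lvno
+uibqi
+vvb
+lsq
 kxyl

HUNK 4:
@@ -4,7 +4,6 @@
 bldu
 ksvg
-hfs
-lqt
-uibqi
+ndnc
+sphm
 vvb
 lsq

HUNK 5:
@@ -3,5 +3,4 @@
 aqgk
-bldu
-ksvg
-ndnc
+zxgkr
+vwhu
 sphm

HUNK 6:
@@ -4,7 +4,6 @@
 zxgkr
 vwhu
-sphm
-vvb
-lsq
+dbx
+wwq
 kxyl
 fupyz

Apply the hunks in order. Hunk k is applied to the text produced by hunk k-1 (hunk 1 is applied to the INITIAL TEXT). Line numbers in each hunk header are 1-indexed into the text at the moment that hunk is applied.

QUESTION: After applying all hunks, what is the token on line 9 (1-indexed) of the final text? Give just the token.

Hunk 1: at line 3 remove [dnmbp,gad] add [sjf,ksvg] -> 11 lines: levbv wetrh aqgk sjf ksvg hfs lqt evon lvno kxyl fupyz
Hunk 2: at line 2 remove [sjf] add [bldu] -> 11 lines: levbv wetrh aqgk bldu ksvg hfs lqt evon lvno kxyl fupyz
Hunk 3: at line 7 remove [evon,lvno] add [uibqi,vvb,lsq] -> 12 lines: levbv wetrh aqgk bldu ksvg hfs lqt uibqi vvb lsq kxyl fupyz
Hunk 4: at line 4 remove [hfs,lqt,uibqi] add [ndnc,sphm] -> 11 lines: levbv wetrh aqgk bldu ksvg ndnc sphm vvb lsq kxyl fupyz
Hunk 5: at line 3 remove [bldu,ksvg,ndnc] add [zxgkr,vwhu] -> 10 lines: levbv wetrh aqgk zxgkr vwhu sphm vvb lsq kxyl fupyz
Hunk 6: at line 4 remove [sphm,vvb,lsq] add [dbx,wwq] -> 9 lines: levbv wetrh aqgk zxgkr vwhu dbx wwq kxyl fupyz
Final line 9: fupyz

Answer: fupyz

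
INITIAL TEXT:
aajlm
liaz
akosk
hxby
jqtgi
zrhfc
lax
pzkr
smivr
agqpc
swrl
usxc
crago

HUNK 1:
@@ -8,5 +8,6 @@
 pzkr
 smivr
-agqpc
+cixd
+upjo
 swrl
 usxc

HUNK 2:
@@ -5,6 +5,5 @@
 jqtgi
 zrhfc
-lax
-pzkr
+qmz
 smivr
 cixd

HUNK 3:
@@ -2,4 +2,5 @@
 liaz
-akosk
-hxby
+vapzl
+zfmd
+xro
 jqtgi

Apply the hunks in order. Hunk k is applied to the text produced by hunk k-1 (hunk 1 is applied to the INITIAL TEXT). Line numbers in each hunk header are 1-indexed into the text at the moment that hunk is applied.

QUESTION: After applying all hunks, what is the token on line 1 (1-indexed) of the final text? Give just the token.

Answer: aajlm

Derivation:
Hunk 1: at line 8 remove [agqpc] add [cixd,upjo] -> 14 lines: aajlm liaz akosk hxby jqtgi zrhfc lax pzkr smivr cixd upjo swrl usxc crago
Hunk 2: at line 5 remove [lax,pzkr] add [qmz] -> 13 lines: aajlm liaz akosk hxby jqtgi zrhfc qmz smivr cixd upjo swrl usxc crago
Hunk 3: at line 2 remove [akosk,hxby] add [vapzl,zfmd,xro] -> 14 lines: aajlm liaz vapzl zfmd xro jqtgi zrhfc qmz smivr cixd upjo swrl usxc crago
Final line 1: aajlm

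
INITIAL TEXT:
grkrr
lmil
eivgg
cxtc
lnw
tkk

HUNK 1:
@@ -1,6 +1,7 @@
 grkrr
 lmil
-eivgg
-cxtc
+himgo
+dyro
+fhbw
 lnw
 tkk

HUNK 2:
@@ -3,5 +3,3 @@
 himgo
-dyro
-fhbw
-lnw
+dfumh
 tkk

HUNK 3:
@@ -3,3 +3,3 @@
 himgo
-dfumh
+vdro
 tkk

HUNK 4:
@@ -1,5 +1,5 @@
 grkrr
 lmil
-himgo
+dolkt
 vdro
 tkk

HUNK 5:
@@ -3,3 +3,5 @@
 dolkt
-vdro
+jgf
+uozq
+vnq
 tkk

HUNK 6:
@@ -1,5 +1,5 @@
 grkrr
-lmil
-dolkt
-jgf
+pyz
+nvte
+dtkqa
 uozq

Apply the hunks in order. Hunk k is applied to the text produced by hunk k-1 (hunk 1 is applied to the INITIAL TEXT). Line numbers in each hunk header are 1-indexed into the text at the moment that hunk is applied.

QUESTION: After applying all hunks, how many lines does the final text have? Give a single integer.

Answer: 7

Derivation:
Hunk 1: at line 1 remove [eivgg,cxtc] add [himgo,dyro,fhbw] -> 7 lines: grkrr lmil himgo dyro fhbw lnw tkk
Hunk 2: at line 3 remove [dyro,fhbw,lnw] add [dfumh] -> 5 lines: grkrr lmil himgo dfumh tkk
Hunk 3: at line 3 remove [dfumh] add [vdro] -> 5 lines: grkrr lmil himgo vdro tkk
Hunk 4: at line 1 remove [himgo] add [dolkt] -> 5 lines: grkrr lmil dolkt vdro tkk
Hunk 5: at line 3 remove [vdro] add [jgf,uozq,vnq] -> 7 lines: grkrr lmil dolkt jgf uozq vnq tkk
Hunk 6: at line 1 remove [lmil,dolkt,jgf] add [pyz,nvte,dtkqa] -> 7 lines: grkrr pyz nvte dtkqa uozq vnq tkk
Final line count: 7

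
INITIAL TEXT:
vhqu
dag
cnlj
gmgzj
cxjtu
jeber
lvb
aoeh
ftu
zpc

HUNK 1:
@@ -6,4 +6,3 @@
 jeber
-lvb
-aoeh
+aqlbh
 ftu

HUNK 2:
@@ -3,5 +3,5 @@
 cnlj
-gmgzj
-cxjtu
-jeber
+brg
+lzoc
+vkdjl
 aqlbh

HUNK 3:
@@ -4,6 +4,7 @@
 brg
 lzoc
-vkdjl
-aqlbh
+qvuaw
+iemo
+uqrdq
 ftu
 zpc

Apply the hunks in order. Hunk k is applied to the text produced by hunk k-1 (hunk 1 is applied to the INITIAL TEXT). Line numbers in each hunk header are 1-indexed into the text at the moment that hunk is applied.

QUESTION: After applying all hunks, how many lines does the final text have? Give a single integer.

Answer: 10

Derivation:
Hunk 1: at line 6 remove [lvb,aoeh] add [aqlbh] -> 9 lines: vhqu dag cnlj gmgzj cxjtu jeber aqlbh ftu zpc
Hunk 2: at line 3 remove [gmgzj,cxjtu,jeber] add [brg,lzoc,vkdjl] -> 9 lines: vhqu dag cnlj brg lzoc vkdjl aqlbh ftu zpc
Hunk 3: at line 4 remove [vkdjl,aqlbh] add [qvuaw,iemo,uqrdq] -> 10 lines: vhqu dag cnlj brg lzoc qvuaw iemo uqrdq ftu zpc
Final line count: 10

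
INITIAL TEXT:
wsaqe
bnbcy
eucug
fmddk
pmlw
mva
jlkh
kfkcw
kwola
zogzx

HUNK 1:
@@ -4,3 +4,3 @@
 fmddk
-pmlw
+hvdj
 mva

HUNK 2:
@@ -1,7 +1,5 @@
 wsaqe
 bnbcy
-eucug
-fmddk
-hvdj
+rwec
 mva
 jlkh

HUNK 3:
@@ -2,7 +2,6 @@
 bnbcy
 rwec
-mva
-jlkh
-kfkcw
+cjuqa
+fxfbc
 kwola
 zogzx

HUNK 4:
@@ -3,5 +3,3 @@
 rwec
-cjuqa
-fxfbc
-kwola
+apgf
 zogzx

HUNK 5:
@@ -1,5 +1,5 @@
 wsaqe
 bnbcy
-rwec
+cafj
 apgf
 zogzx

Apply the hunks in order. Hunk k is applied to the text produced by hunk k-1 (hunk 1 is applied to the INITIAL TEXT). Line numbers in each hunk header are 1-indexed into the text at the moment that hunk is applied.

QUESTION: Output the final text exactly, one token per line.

Answer: wsaqe
bnbcy
cafj
apgf
zogzx

Derivation:
Hunk 1: at line 4 remove [pmlw] add [hvdj] -> 10 lines: wsaqe bnbcy eucug fmddk hvdj mva jlkh kfkcw kwola zogzx
Hunk 2: at line 1 remove [eucug,fmddk,hvdj] add [rwec] -> 8 lines: wsaqe bnbcy rwec mva jlkh kfkcw kwola zogzx
Hunk 3: at line 2 remove [mva,jlkh,kfkcw] add [cjuqa,fxfbc] -> 7 lines: wsaqe bnbcy rwec cjuqa fxfbc kwola zogzx
Hunk 4: at line 3 remove [cjuqa,fxfbc,kwola] add [apgf] -> 5 lines: wsaqe bnbcy rwec apgf zogzx
Hunk 5: at line 1 remove [rwec] add [cafj] -> 5 lines: wsaqe bnbcy cafj apgf zogzx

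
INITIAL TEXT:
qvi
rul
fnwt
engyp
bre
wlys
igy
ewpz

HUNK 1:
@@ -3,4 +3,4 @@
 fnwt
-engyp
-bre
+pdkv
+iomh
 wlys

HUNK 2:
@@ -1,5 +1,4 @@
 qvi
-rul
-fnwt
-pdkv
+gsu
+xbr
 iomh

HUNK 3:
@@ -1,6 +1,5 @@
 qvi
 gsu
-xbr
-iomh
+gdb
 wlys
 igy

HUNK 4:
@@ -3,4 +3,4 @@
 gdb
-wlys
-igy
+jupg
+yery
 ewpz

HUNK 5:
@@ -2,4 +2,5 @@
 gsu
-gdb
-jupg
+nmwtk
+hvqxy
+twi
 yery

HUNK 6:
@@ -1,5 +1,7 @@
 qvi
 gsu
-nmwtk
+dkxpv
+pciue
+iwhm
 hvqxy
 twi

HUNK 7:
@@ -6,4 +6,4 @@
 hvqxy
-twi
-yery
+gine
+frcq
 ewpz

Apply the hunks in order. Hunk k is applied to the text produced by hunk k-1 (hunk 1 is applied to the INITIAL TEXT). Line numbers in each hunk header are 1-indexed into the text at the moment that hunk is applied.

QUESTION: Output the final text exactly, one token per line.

Answer: qvi
gsu
dkxpv
pciue
iwhm
hvqxy
gine
frcq
ewpz

Derivation:
Hunk 1: at line 3 remove [engyp,bre] add [pdkv,iomh] -> 8 lines: qvi rul fnwt pdkv iomh wlys igy ewpz
Hunk 2: at line 1 remove [rul,fnwt,pdkv] add [gsu,xbr] -> 7 lines: qvi gsu xbr iomh wlys igy ewpz
Hunk 3: at line 1 remove [xbr,iomh] add [gdb] -> 6 lines: qvi gsu gdb wlys igy ewpz
Hunk 4: at line 3 remove [wlys,igy] add [jupg,yery] -> 6 lines: qvi gsu gdb jupg yery ewpz
Hunk 5: at line 2 remove [gdb,jupg] add [nmwtk,hvqxy,twi] -> 7 lines: qvi gsu nmwtk hvqxy twi yery ewpz
Hunk 6: at line 1 remove [nmwtk] add [dkxpv,pciue,iwhm] -> 9 lines: qvi gsu dkxpv pciue iwhm hvqxy twi yery ewpz
Hunk 7: at line 6 remove [twi,yery] add [gine,frcq] -> 9 lines: qvi gsu dkxpv pciue iwhm hvqxy gine frcq ewpz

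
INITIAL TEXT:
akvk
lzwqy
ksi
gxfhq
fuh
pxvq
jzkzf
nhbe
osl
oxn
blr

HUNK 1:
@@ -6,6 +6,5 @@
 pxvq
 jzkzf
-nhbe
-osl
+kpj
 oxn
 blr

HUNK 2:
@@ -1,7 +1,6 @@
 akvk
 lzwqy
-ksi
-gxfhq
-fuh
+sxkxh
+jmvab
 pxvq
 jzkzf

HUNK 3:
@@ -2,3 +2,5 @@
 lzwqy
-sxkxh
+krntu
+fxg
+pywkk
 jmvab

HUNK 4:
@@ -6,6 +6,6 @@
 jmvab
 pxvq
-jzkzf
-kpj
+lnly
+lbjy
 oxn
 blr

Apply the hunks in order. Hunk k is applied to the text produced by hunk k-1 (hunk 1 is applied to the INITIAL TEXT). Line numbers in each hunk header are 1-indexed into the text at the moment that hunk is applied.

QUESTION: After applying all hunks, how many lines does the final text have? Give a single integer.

Hunk 1: at line 6 remove [nhbe,osl] add [kpj] -> 10 lines: akvk lzwqy ksi gxfhq fuh pxvq jzkzf kpj oxn blr
Hunk 2: at line 1 remove [ksi,gxfhq,fuh] add [sxkxh,jmvab] -> 9 lines: akvk lzwqy sxkxh jmvab pxvq jzkzf kpj oxn blr
Hunk 3: at line 2 remove [sxkxh] add [krntu,fxg,pywkk] -> 11 lines: akvk lzwqy krntu fxg pywkk jmvab pxvq jzkzf kpj oxn blr
Hunk 4: at line 6 remove [jzkzf,kpj] add [lnly,lbjy] -> 11 lines: akvk lzwqy krntu fxg pywkk jmvab pxvq lnly lbjy oxn blr
Final line count: 11

Answer: 11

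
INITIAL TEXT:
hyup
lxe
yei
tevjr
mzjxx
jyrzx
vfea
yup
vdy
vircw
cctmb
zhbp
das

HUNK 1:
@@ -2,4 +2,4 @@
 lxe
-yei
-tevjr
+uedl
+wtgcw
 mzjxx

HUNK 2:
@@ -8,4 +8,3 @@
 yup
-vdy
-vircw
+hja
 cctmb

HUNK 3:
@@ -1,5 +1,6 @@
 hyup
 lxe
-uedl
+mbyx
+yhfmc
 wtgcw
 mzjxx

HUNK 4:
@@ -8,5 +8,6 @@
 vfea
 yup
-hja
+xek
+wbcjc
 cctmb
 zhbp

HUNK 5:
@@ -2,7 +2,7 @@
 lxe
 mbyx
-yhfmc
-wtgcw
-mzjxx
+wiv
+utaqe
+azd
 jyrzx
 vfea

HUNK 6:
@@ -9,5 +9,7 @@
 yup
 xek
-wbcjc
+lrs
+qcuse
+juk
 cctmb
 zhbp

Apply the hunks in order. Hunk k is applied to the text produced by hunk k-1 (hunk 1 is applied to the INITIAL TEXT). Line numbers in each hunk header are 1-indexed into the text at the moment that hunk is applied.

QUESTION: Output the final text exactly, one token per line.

Answer: hyup
lxe
mbyx
wiv
utaqe
azd
jyrzx
vfea
yup
xek
lrs
qcuse
juk
cctmb
zhbp
das

Derivation:
Hunk 1: at line 2 remove [yei,tevjr] add [uedl,wtgcw] -> 13 lines: hyup lxe uedl wtgcw mzjxx jyrzx vfea yup vdy vircw cctmb zhbp das
Hunk 2: at line 8 remove [vdy,vircw] add [hja] -> 12 lines: hyup lxe uedl wtgcw mzjxx jyrzx vfea yup hja cctmb zhbp das
Hunk 3: at line 1 remove [uedl] add [mbyx,yhfmc] -> 13 lines: hyup lxe mbyx yhfmc wtgcw mzjxx jyrzx vfea yup hja cctmb zhbp das
Hunk 4: at line 8 remove [hja] add [xek,wbcjc] -> 14 lines: hyup lxe mbyx yhfmc wtgcw mzjxx jyrzx vfea yup xek wbcjc cctmb zhbp das
Hunk 5: at line 2 remove [yhfmc,wtgcw,mzjxx] add [wiv,utaqe,azd] -> 14 lines: hyup lxe mbyx wiv utaqe azd jyrzx vfea yup xek wbcjc cctmb zhbp das
Hunk 6: at line 9 remove [wbcjc] add [lrs,qcuse,juk] -> 16 lines: hyup lxe mbyx wiv utaqe azd jyrzx vfea yup xek lrs qcuse juk cctmb zhbp das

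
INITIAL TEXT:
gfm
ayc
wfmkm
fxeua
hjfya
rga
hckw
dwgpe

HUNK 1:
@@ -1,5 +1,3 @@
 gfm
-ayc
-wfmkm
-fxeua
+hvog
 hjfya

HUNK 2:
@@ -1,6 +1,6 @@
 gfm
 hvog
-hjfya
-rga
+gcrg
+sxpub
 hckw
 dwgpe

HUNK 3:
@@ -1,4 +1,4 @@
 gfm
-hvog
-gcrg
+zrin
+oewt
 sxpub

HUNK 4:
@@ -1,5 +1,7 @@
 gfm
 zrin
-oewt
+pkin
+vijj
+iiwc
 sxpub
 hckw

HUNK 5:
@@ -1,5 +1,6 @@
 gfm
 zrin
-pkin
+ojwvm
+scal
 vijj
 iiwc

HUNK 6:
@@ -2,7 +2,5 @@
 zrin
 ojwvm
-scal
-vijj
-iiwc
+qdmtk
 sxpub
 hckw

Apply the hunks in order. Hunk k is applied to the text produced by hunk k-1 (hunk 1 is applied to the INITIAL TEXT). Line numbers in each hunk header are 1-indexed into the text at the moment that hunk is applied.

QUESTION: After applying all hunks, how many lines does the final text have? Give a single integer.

Hunk 1: at line 1 remove [ayc,wfmkm,fxeua] add [hvog] -> 6 lines: gfm hvog hjfya rga hckw dwgpe
Hunk 2: at line 1 remove [hjfya,rga] add [gcrg,sxpub] -> 6 lines: gfm hvog gcrg sxpub hckw dwgpe
Hunk 3: at line 1 remove [hvog,gcrg] add [zrin,oewt] -> 6 lines: gfm zrin oewt sxpub hckw dwgpe
Hunk 4: at line 1 remove [oewt] add [pkin,vijj,iiwc] -> 8 lines: gfm zrin pkin vijj iiwc sxpub hckw dwgpe
Hunk 5: at line 1 remove [pkin] add [ojwvm,scal] -> 9 lines: gfm zrin ojwvm scal vijj iiwc sxpub hckw dwgpe
Hunk 6: at line 2 remove [scal,vijj,iiwc] add [qdmtk] -> 7 lines: gfm zrin ojwvm qdmtk sxpub hckw dwgpe
Final line count: 7

Answer: 7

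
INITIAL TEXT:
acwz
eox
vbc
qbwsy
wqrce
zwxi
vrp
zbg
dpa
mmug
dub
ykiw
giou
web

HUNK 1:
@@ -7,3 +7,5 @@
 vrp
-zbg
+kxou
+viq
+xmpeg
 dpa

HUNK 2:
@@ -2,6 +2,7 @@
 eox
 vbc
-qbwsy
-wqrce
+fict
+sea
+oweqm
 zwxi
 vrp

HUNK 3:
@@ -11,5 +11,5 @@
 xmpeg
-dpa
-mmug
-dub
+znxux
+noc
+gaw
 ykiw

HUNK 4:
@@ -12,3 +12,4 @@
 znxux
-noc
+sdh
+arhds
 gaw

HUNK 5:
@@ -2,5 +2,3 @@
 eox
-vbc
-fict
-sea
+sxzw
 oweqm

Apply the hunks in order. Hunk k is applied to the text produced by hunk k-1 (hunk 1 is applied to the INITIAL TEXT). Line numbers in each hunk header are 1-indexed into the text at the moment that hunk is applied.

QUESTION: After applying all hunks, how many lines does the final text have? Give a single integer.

Hunk 1: at line 7 remove [zbg] add [kxou,viq,xmpeg] -> 16 lines: acwz eox vbc qbwsy wqrce zwxi vrp kxou viq xmpeg dpa mmug dub ykiw giou web
Hunk 2: at line 2 remove [qbwsy,wqrce] add [fict,sea,oweqm] -> 17 lines: acwz eox vbc fict sea oweqm zwxi vrp kxou viq xmpeg dpa mmug dub ykiw giou web
Hunk 3: at line 11 remove [dpa,mmug,dub] add [znxux,noc,gaw] -> 17 lines: acwz eox vbc fict sea oweqm zwxi vrp kxou viq xmpeg znxux noc gaw ykiw giou web
Hunk 4: at line 12 remove [noc] add [sdh,arhds] -> 18 lines: acwz eox vbc fict sea oweqm zwxi vrp kxou viq xmpeg znxux sdh arhds gaw ykiw giou web
Hunk 5: at line 2 remove [vbc,fict,sea] add [sxzw] -> 16 lines: acwz eox sxzw oweqm zwxi vrp kxou viq xmpeg znxux sdh arhds gaw ykiw giou web
Final line count: 16

Answer: 16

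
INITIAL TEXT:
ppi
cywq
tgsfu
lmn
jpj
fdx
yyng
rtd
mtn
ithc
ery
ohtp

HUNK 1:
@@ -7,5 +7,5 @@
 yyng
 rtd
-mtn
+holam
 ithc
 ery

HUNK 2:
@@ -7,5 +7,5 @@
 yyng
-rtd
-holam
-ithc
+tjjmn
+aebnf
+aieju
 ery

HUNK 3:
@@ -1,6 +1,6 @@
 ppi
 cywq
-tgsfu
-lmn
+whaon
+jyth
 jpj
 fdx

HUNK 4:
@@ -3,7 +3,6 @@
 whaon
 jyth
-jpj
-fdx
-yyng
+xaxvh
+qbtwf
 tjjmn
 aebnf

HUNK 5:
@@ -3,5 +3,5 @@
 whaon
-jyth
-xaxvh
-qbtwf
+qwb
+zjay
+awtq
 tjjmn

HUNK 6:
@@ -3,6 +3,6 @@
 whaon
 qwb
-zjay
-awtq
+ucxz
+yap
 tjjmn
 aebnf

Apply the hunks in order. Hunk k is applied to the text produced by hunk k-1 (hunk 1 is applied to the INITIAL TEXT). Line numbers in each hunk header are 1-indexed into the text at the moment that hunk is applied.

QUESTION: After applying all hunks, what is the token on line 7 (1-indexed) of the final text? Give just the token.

Hunk 1: at line 7 remove [mtn] add [holam] -> 12 lines: ppi cywq tgsfu lmn jpj fdx yyng rtd holam ithc ery ohtp
Hunk 2: at line 7 remove [rtd,holam,ithc] add [tjjmn,aebnf,aieju] -> 12 lines: ppi cywq tgsfu lmn jpj fdx yyng tjjmn aebnf aieju ery ohtp
Hunk 3: at line 1 remove [tgsfu,lmn] add [whaon,jyth] -> 12 lines: ppi cywq whaon jyth jpj fdx yyng tjjmn aebnf aieju ery ohtp
Hunk 4: at line 3 remove [jpj,fdx,yyng] add [xaxvh,qbtwf] -> 11 lines: ppi cywq whaon jyth xaxvh qbtwf tjjmn aebnf aieju ery ohtp
Hunk 5: at line 3 remove [jyth,xaxvh,qbtwf] add [qwb,zjay,awtq] -> 11 lines: ppi cywq whaon qwb zjay awtq tjjmn aebnf aieju ery ohtp
Hunk 6: at line 3 remove [zjay,awtq] add [ucxz,yap] -> 11 lines: ppi cywq whaon qwb ucxz yap tjjmn aebnf aieju ery ohtp
Final line 7: tjjmn

Answer: tjjmn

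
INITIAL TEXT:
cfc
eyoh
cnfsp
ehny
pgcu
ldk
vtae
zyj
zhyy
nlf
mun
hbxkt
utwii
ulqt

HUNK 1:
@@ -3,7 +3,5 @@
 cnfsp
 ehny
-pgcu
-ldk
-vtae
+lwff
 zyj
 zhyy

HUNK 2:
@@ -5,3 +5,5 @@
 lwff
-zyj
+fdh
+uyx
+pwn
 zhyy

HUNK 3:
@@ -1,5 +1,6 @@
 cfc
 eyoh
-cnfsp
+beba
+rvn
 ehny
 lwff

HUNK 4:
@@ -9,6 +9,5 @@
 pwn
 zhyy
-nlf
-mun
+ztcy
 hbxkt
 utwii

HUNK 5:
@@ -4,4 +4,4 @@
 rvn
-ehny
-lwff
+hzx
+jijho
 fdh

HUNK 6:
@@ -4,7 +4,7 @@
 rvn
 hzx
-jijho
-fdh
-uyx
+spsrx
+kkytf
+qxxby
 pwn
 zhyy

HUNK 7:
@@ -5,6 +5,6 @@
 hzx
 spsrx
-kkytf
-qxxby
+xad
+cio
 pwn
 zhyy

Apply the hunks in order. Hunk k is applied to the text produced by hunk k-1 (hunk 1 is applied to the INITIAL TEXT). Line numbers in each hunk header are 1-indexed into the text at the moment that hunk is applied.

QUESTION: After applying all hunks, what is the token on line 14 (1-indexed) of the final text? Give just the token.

Answer: ulqt

Derivation:
Hunk 1: at line 3 remove [pgcu,ldk,vtae] add [lwff] -> 12 lines: cfc eyoh cnfsp ehny lwff zyj zhyy nlf mun hbxkt utwii ulqt
Hunk 2: at line 5 remove [zyj] add [fdh,uyx,pwn] -> 14 lines: cfc eyoh cnfsp ehny lwff fdh uyx pwn zhyy nlf mun hbxkt utwii ulqt
Hunk 3: at line 1 remove [cnfsp] add [beba,rvn] -> 15 lines: cfc eyoh beba rvn ehny lwff fdh uyx pwn zhyy nlf mun hbxkt utwii ulqt
Hunk 4: at line 9 remove [nlf,mun] add [ztcy] -> 14 lines: cfc eyoh beba rvn ehny lwff fdh uyx pwn zhyy ztcy hbxkt utwii ulqt
Hunk 5: at line 4 remove [ehny,lwff] add [hzx,jijho] -> 14 lines: cfc eyoh beba rvn hzx jijho fdh uyx pwn zhyy ztcy hbxkt utwii ulqt
Hunk 6: at line 4 remove [jijho,fdh,uyx] add [spsrx,kkytf,qxxby] -> 14 lines: cfc eyoh beba rvn hzx spsrx kkytf qxxby pwn zhyy ztcy hbxkt utwii ulqt
Hunk 7: at line 5 remove [kkytf,qxxby] add [xad,cio] -> 14 lines: cfc eyoh beba rvn hzx spsrx xad cio pwn zhyy ztcy hbxkt utwii ulqt
Final line 14: ulqt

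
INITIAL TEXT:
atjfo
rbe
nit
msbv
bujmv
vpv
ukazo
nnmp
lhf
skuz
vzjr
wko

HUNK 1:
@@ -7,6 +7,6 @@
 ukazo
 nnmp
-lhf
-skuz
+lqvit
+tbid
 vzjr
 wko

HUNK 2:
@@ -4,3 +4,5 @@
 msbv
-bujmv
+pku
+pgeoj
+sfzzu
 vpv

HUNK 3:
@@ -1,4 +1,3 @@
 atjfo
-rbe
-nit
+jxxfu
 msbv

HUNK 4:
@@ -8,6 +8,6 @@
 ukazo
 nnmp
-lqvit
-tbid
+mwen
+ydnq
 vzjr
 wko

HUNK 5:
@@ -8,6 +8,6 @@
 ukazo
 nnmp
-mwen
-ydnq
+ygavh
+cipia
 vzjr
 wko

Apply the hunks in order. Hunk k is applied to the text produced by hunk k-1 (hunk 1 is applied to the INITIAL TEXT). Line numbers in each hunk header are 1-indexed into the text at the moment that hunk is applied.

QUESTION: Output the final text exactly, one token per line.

Answer: atjfo
jxxfu
msbv
pku
pgeoj
sfzzu
vpv
ukazo
nnmp
ygavh
cipia
vzjr
wko

Derivation:
Hunk 1: at line 7 remove [lhf,skuz] add [lqvit,tbid] -> 12 lines: atjfo rbe nit msbv bujmv vpv ukazo nnmp lqvit tbid vzjr wko
Hunk 2: at line 4 remove [bujmv] add [pku,pgeoj,sfzzu] -> 14 lines: atjfo rbe nit msbv pku pgeoj sfzzu vpv ukazo nnmp lqvit tbid vzjr wko
Hunk 3: at line 1 remove [rbe,nit] add [jxxfu] -> 13 lines: atjfo jxxfu msbv pku pgeoj sfzzu vpv ukazo nnmp lqvit tbid vzjr wko
Hunk 4: at line 8 remove [lqvit,tbid] add [mwen,ydnq] -> 13 lines: atjfo jxxfu msbv pku pgeoj sfzzu vpv ukazo nnmp mwen ydnq vzjr wko
Hunk 5: at line 8 remove [mwen,ydnq] add [ygavh,cipia] -> 13 lines: atjfo jxxfu msbv pku pgeoj sfzzu vpv ukazo nnmp ygavh cipia vzjr wko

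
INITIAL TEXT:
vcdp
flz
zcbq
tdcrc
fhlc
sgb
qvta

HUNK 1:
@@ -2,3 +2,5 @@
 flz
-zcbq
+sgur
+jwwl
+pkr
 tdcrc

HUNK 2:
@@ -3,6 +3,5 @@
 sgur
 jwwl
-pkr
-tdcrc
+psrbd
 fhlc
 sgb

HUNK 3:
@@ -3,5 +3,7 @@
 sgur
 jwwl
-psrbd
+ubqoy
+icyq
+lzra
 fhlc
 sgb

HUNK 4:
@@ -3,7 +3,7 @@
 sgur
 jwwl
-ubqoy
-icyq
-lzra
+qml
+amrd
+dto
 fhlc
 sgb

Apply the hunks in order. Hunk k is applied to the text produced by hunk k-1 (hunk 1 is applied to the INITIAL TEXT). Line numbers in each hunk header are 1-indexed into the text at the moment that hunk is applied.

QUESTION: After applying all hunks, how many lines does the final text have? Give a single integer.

Hunk 1: at line 2 remove [zcbq] add [sgur,jwwl,pkr] -> 9 lines: vcdp flz sgur jwwl pkr tdcrc fhlc sgb qvta
Hunk 2: at line 3 remove [pkr,tdcrc] add [psrbd] -> 8 lines: vcdp flz sgur jwwl psrbd fhlc sgb qvta
Hunk 3: at line 3 remove [psrbd] add [ubqoy,icyq,lzra] -> 10 lines: vcdp flz sgur jwwl ubqoy icyq lzra fhlc sgb qvta
Hunk 4: at line 3 remove [ubqoy,icyq,lzra] add [qml,amrd,dto] -> 10 lines: vcdp flz sgur jwwl qml amrd dto fhlc sgb qvta
Final line count: 10

Answer: 10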